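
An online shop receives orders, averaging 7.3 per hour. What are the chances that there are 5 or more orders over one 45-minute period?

Over the interval, μ = 7.3 × 0.75 = 5.475 (a 45-minute period = 0.75 hours).
P(N ≥ 5) = 1 − P(N ≤ 4) = 1 − Σ_{j=0}^{4} e^(−μ) μ^j/j! ≈ 0.6386.

0.6386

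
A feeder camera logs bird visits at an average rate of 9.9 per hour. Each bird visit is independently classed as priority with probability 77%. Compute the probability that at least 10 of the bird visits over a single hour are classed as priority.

0.2378

Thinning: the bird visits that are classed as priority themselves form a Poisson process with rate 0.77 × 9.9 = 7.623 per hour.
So μ = 7.623.
P(N ≥ 10) = 1 − P(N ≤ 9) ≈ 0.2378.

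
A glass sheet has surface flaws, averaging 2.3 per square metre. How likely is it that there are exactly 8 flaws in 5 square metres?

Over the interval, μ = 2.3 × 5 = 11.5 (5 square metres).
P(N = 8) = e^(−μ) μ^8/8! = e^(−11.5) · 11.5^8/40320 ≈ 0.0769.

0.0769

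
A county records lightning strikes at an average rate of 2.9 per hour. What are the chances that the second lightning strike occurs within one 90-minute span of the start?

Over the interval, μ = 2.9 × 1.5 = 4.35 (a 90-minute span = 1.5 hours).
The second arrival falls in the interval iff at least 2 events occur there: P(S_2 ≤ t) = P(N ≥ 2) = 1 − P(N ≤ 1) ≈ 0.9309.

0.9309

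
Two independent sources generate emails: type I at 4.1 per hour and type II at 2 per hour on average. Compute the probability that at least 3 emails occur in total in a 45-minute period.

0.8347

Independent Poisson processes superpose: combined rate λ = 4.1 + 2 = 6.1 per hour.
Over the interval, μ = 6.1 × 0.75 = 4.575 (a 45-minute period = 0.75 hours).
P(N ≥ 3) = 1 − P(N ≤ 2) ≈ 0.8347.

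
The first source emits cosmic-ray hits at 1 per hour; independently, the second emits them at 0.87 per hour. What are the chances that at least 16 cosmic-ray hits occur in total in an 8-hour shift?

Independent Poisson processes superpose: combined rate λ = 1 + 0.87 = 1.87 per hour.
Over the interval, μ = 1.87 × 8 = 14.96 (an 8-hour shift = 8 hours).
P(N ≥ 16) = 1 − P(N ≤ 15) ≈ 0.4278.

0.4278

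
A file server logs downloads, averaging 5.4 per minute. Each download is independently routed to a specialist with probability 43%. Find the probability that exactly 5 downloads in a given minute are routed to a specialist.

Thinning: the downloads that are routed to a specialist themselves form a Poisson process with rate 0.43 × 5.4 = 2.322 per minute.
So μ = 2.322.
P(N = 5) = e^(−2.322) · 2.322^5/5! ≈ 0.0552.

0.0552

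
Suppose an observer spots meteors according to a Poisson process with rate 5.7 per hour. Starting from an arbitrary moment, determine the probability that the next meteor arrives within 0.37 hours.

Inter-arrival times are exponential with rate λ = 5.7 per hour.
P(T ≤ 0.37) = 1 − e^(−λt) = 1 − e^(−5.7 × 0.37) = 1 − e^(−2.109) ≈ 0.8786.

0.8786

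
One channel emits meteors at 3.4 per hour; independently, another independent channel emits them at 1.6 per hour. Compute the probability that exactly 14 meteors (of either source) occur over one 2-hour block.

0.0521

Independent Poisson processes superpose: combined rate λ = 3.4 + 1.6 = 5 per hour.
Over the interval, μ = 5 × 2 = 10 (a 2-hour block = 2 hours).
P(N = 14) = e^(−10) · 10^14/14! ≈ 0.0521.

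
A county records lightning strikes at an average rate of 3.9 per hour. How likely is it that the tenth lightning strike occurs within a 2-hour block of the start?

0.2589

Over the interval, μ = 3.9 × 2 = 7.8 (a 2-hour block = 2 hours).
The tenth arrival falls in the interval iff at least 10 events occur there: P(S_10 ≤ t) = P(N ≥ 10) = 1 − P(N ≤ 9) ≈ 0.2589.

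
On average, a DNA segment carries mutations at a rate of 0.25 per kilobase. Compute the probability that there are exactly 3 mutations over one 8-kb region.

Over the interval, μ = 0.25 × 8 = 2 (an 8-kb region = 8 kilobases).
P(N = 3) = e^(−μ) μ^3/3! = e^(−2) · 2^3/6 ≈ 0.1804.

0.1804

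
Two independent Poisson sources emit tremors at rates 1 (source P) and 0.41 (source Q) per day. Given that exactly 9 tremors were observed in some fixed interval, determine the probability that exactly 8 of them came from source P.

Given the total, each event is independently from source P with probability p = λ_P/(λ_P+λ_Q) = 1/1.41 ≈ 0.7092.
So K ~ Binomial(9, 1/1.41): P(K = 8) = C(9,8) · (1/1.41)^8 · (0.41/1.41)^1 ≈ 0.1675.

0.1675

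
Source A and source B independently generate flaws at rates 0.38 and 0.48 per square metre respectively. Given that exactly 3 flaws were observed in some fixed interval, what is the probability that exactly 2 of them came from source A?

0.3269

Given the total, each event is independently from source A with probability p = λ_A/(λ_A+λ_B) = 0.38/0.86 ≈ 0.4419.
So K ~ Binomial(3, 0.38/0.86): P(K = 2) = C(3,2) · (0.38/0.86)^2 · (0.48/0.86)^1 ≈ 0.3269.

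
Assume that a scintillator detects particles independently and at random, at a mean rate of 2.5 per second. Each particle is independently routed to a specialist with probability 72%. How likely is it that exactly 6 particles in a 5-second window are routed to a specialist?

0.0911

Thinning: the particles that are routed to a specialist themselves form a Poisson process with rate 0.72 × 2.5 = 1.8 per second.
Over the interval, μ = 1.8 × 5 = 9 (a 5-second window = 5 seconds).
P(N = 6) = e^(−9) · 9^6/6! ≈ 0.0911.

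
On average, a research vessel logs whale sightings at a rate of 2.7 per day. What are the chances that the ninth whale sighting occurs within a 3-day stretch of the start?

0.4214

Over the interval, μ = 2.7 × 3 = 8.1 (a 3-day stretch = 3 days).
The ninth arrival falls in the interval iff at least 9 events occur there: P(S_9 ≤ t) = P(N ≥ 9) = 1 − P(N ≤ 8) ≈ 0.4214.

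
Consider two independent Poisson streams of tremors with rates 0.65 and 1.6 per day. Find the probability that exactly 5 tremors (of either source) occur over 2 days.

0.1708

Independent Poisson processes superpose: combined rate λ = 0.65 + 1.6 = 2.25 per day.
Over the interval, μ = 2.25 × 2 = 4.5 (2 days).
P(N = 5) = e^(−4.5) · 4.5^5/5! ≈ 0.1708.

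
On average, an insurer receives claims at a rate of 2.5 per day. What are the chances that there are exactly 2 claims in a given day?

0.2565

With mean μ = 2.5 per day,
P(N = 2) = e^(−μ) μ^2/2! = e^(−2.5) · 2.5^2/2 ≈ 0.2565.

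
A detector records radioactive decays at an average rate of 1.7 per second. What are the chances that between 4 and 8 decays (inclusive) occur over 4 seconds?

Over the interval, μ = 1.7 × 4 = 6.8 (4 seconds).
P(4 ≤ N ≤ 8) = Σ_{j=4}^{8} e^(−6.8) · 6.8^j/j! ≈ 0.6620.

0.6620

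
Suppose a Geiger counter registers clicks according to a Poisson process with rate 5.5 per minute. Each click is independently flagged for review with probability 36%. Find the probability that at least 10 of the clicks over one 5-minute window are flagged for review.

Thinning: the clicks that are flagged for review themselves form a Poisson process with rate 0.36 × 5.5 = 1.98 per minute.
Over the interval, μ = 1.98 × 5 = 9.9 (a 5-minute window = 5 minutes).
P(N ≥ 10) = 1 − P(N ≤ 9) ≈ 0.5295.

0.5295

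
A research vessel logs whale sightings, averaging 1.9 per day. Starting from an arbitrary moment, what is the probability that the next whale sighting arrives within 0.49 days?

0.6058

Inter-arrival times are exponential with rate λ = 1.9 per day.
P(T ≤ 0.49) = 1 − e^(−λt) = 1 − e^(−1.9 × 0.49) = 1 − e^(−0.931) ≈ 0.6058.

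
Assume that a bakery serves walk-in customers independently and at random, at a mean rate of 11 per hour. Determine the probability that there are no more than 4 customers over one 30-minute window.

Over the interval, μ = 11 × 0.5 = 5.5 (a 30-minute window = 0.5 hours).
P(N ≤ 4) = Σ_{j=0}^{4} e^(−μ) μ^j/j! ≈ 0.3575.

0.3575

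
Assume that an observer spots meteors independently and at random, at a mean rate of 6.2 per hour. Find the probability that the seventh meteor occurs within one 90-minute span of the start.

0.8192

Over the interval, μ = 6.2 × 1.5 = 9.3 (a 90-minute span = 1.5 hours).
The seventh arrival falls in the interval iff at least 7 events occur there: P(S_7 ≤ t) = P(N ≥ 7) = 1 − P(N ≤ 6) ≈ 0.8192.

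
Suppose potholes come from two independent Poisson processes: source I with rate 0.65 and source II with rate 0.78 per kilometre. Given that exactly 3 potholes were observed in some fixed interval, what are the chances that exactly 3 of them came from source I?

Given the total, each event is independently from source I with probability p = λ_I/(λ_I+λ_II) = 0.65/1.43 ≈ 0.4545.
So K ~ Binomial(3, 0.65/1.43): P(K = 3) = C(3,3) · (0.65/1.43)^3 · (0.78/1.43)^0 ≈ 0.0939.

0.0939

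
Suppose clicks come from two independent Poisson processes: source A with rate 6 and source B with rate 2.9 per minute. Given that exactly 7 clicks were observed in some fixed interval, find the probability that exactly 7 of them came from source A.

Given the total, each event is independently from source A with probability p = λ_A/(λ_A+λ_B) = 6/8.9 ≈ 0.6742.
So K ~ Binomial(7, 6/8.9): P(K = 7) = C(7,7) · (6/8.9)^7 · (2.9/8.9)^0 ≈ 0.0633.

0.0633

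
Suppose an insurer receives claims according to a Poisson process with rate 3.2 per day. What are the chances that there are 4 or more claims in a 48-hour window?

0.8811

Over the interval, μ = 3.2 × 2 = 6.4 (a 48-hour window = 2 days).
P(N ≥ 4) = 1 − P(N ≤ 3) = 1 − Σ_{j=0}^{3} e^(−μ) μ^j/j! ≈ 0.8811.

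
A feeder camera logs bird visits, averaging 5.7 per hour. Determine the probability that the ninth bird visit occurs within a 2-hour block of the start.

0.8016

Over the interval, μ = 5.7 × 2 = 11.4 (a 2-hour block = 2 hours).
The ninth arrival falls in the interval iff at least 9 events occur there: P(S_9 ≤ t) = P(N ≥ 9) = 1 − P(N ≤ 8) ≈ 0.8016.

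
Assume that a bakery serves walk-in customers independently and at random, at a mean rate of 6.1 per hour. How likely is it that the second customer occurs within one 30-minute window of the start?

Over the interval, μ = 6.1 × 0.5 = 3.05 (a 30-minute window = 0.5 hours).
The second arrival falls in the interval iff at least 2 events occur there: P(S_2 ≤ t) = P(N ≥ 2) = 1 − P(N ≤ 1) ≈ 0.8082.

0.8082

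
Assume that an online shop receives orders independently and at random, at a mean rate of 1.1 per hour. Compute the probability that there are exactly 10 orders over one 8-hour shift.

0.1157

Over the interval, μ = 1.1 × 8 = 8.8 (an 8-hour shift = 8 hours).
P(N = 10) = e^(−μ) μ^10/10! = e^(−8.8) · 8.8^10/3628800 ≈ 0.1157.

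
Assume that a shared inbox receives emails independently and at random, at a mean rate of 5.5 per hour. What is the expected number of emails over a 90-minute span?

E[N] = λt = 5.5 × 1.5 = 8.25 (a 90-minute span = 1.5 hours).

8.25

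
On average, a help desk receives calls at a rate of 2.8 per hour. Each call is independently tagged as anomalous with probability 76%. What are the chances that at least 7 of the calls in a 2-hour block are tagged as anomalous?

Thinning: the calls that are tagged as anomalous themselves form a Poisson process with rate 0.76 × 2.8 = 2.128 per hour.
Over the interval, μ = 2.128 × 2 = 4.256 (a 2-hour block = 2 hours).
P(N ≥ 7) = 1 − P(N ≤ 6) ≈ 0.1390.

0.1390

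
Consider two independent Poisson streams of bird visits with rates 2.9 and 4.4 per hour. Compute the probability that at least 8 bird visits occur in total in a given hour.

0.4459

Independent Poisson processes superpose: combined rate λ = 2.9 + 4.4 = 7.3 per hour.
So μ = 7.3.
P(N ≥ 8) = 1 − P(N ≤ 7) ≈ 0.4459.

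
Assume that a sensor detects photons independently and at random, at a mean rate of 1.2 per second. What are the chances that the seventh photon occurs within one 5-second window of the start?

0.3937

Over the interval, μ = 1.2 × 5 = 6 (a 5-second window = 5 seconds).
The seventh arrival falls in the interval iff at least 7 events occur there: P(S_7 ≤ t) = P(N ≥ 7) = 1 − P(N ≤ 6) ≈ 0.3937.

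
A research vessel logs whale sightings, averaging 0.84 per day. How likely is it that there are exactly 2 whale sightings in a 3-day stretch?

0.2555

Over the interval, μ = 0.84 × 3 = 2.52 (a 3-day stretch = 3 days).
P(N = 2) = e^(−μ) μ^2/2! = e^(−2.52) · 2.52^2/2 ≈ 0.2555.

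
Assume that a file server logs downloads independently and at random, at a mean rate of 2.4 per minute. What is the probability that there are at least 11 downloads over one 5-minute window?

Over the interval, μ = 2.4 × 5 = 12 (a 5-minute window = 5 minutes).
P(N ≥ 11) = 1 − P(N ≤ 10) = 1 − Σ_{j=0}^{10} e^(−μ) μ^j/j! ≈ 0.6528.

0.6528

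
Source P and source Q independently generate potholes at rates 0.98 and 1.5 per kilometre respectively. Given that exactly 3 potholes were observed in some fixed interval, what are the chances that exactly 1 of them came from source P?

Given the total, each event is independently from source P with probability p = λ_P/(λ_P+λ_Q) = 0.98/2.48 ≈ 0.3952.
So K ~ Binomial(3, 0.98/2.48): P(K = 1) = C(3,1) · (0.98/2.48)^1 · (1.5/2.48)^2 ≈ 0.4337.

0.4337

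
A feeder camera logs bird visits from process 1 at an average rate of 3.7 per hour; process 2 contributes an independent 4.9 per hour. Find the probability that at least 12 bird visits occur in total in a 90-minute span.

Independent Poisson processes superpose: combined rate λ = 3.7 + 4.9 = 8.6 per hour.
Over the interval, μ = 8.6 × 1.5 = 12.9 (a 90-minute span = 1.5 hours).
P(N ≥ 12) = 1 − P(N ≤ 11) ≈ 0.6366.

0.6366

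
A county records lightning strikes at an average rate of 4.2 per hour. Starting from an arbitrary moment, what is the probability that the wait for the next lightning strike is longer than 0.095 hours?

0.6710

The wait for the next event is exponential with rate λ = 4.2 per hour.
P(T > 0.095) = e^(−λt) = e^(−4.2 × 0.095) = e^(−0.399) ≈ 0.6710.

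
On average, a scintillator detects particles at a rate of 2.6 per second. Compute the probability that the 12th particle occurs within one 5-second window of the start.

0.6468

Over the interval, μ = 2.6 × 5 = 13 (a 5-second window = 5 seconds).
The 12th arrival falls in the interval iff at least 12 events occur there: P(S_12 ≤ t) = P(N ≥ 12) = 1 − P(N ≤ 11) ≈ 0.6468.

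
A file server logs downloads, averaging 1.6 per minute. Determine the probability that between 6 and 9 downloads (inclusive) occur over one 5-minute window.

Over the interval, μ = 1.6 × 5 = 8 (a 5-minute window = 5 minutes).
P(6 ≤ N ≤ 9) = Σ_{j=6}^{9} e^(−8) · 8^j/j! ≈ 0.5254.

0.5254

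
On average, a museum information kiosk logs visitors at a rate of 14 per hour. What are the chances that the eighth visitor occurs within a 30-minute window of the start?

0.4013

Over the interval, μ = 14 × 0.5 = 7 (a 30-minute window = 0.5 hours).
The eighth arrival falls in the interval iff at least 8 events occur there: P(S_8 ≤ t) = P(N ≥ 8) = 1 − P(N ≤ 7) ≈ 0.4013.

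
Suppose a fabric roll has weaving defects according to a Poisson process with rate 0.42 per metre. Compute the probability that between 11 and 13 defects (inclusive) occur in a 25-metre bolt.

Over the interval, μ = 0.42 × 25 = 10.5 (a 25-metre bolt = 25 metres).
P(11 ≤ N ≤ 13) = Σ_{j=11}^{13} e^(−10.5) · 10.5^j/j! ≈ 0.3046.

0.3046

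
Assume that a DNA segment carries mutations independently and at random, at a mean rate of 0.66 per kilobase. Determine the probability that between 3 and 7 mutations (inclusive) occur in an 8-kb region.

0.7328

Over the interval, μ = 0.66 × 8 = 5.28 (an 8-kb region = 8 kilobases).
P(3 ≤ N ≤ 7) = Σ_{j=3}^{7} e^(−5.28) · 5.28^j/j! ≈ 0.7328.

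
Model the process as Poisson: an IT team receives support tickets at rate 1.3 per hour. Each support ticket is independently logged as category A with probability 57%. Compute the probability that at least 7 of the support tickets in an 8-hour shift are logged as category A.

Thinning: the support tickets that are logged as category A themselves form a Poisson process with rate 0.57 × 1.3 = 0.741 per hour.
Over the interval, μ = 0.741 × 8 = 5.928 (an 8-hour shift = 8 hours).
P(N ≥ 7) = 1 − P(N ≤ 6) ≈ 0.3821.

0.3821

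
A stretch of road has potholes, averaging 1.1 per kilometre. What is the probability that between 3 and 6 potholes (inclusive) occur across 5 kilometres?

0.5977

Over the interval, μ = 1.1 × 5 = 5.5 (5 kilometres).
P(3 ≤ N ≤ 6) = Σ_{j=3}^{6} e^(−5.5) · 5.5^j/j! ≈ 0.5977.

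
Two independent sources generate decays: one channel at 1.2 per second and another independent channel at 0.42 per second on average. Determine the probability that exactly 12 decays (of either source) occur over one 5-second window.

Independent Poisson processes superpose: combined rate λ = 1.2 + 0.42 = 1.62 per second.
Over the interval, μ = 1.62 × 5 = 8.1 (a 5-second window = 5 seconds).
P(N = 12) = e^(−8.1) · 8.1^12/12! ≈ 0.0505.

0.0505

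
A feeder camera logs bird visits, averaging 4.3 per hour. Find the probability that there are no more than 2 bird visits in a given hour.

0.1974

With mean μ = 4.3 per hour,
P(N ≤ 2) = Σ_{j=0}^{2} e^(−μ) μ^j/j! ≈ 0.1974.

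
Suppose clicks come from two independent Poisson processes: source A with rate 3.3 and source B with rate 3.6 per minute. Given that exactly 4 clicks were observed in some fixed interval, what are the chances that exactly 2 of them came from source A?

Given the total, each event is independently from source A with probability p = λ_A/(λ_A+λ_B) = 3.3/6.9 ≈ 0.4783.
So K ~ Binomial(4, 3.3/6.9): P(K = 2) = C(4,2) · (3.3/6.9)^2 · (3.6/6.9)^2 ≈ 0.3736.

0.3736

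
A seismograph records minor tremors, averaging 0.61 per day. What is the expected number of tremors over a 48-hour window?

1.22

E[N] = λt = 0.61 × 2 = 1.22 (a 48-hour window = 2 days).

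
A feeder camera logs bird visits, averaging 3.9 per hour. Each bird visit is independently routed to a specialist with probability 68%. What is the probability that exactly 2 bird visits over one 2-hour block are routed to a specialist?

Thinning: the bird visits that are routed to a specialist themselves form a Poisson process with rate 0.68 × 3.9 = 2.652 per hour.
Over the interval, μ = 2.652 × 2 = 5.304 (a 2-hour block = 2 hours).
P(N = 2) = e^(−5.304) · 5.304^2/2! ≈ 0.0699.

0.0699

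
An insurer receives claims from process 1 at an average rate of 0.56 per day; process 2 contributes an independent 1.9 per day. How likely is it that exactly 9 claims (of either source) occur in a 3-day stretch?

Independent Poisson processes superpose: combined rate λ = 0.56 + 1.9 = 2.46 per day.
Over the interval, μ = 2.46 × 3 = 7.38 (a 3-day stretch = 3 days).
P(N = 9) = e^(−7.38) · 7.38^9/9! ≈ 0.1116.

0.1116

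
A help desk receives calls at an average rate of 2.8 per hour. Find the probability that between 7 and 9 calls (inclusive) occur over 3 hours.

Over the interval, μ = 2.8 × 3 = 8.4 (3 hours).
P(7 ≤ N ≤ 9) = Σ_{j=7}^{9} e^(−8.4) · 8.4^j/j! ≈ 0.3989.

0.3989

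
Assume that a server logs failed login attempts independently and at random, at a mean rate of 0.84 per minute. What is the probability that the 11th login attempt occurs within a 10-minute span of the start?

Over the interval, μ = 0.84 × 10 = 8.4 (a 10-minute span = 10 minutes).
The 11th arrival falls in the interval iff at least 11 events occur there: P(S_11 ≤ t) = P(N ≥ 11) = 1 − P(N ≤ 10) ≈ 0.2257.

0.2257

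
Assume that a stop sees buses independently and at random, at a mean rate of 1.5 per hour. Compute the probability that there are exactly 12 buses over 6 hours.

0.0728

Over the interval, μ = 1.5 × 6 = 9 (6 hours).
P(N = 12) = e^(−μ) μ^12/12! = e^(−9) · 9^12/479001600 ≈ 0.0728.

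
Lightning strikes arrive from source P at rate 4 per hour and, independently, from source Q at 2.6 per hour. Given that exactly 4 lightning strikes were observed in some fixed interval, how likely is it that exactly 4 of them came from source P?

0.1349

Given the total, each event is independently from source P with probability p = λ_P/(λ_P+λ_Q) = 4/6.6 ≈ 0.6061.
So K ~ Binomial(4, 4/6.6): P(K = 4) = C(4,4) · (4/6.6)^4 · (2.6/6.6)^0 ≈ 0.1349.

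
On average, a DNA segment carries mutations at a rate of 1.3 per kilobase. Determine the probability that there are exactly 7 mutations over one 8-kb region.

Over the interval, μ = 1.3 × 8 = 10.4 (an 8-kb region = 8 kilobases).
P(N = 7) = e^(−μ) μ^7/7! = e^(−10.4) · 10.4^7/5040 ≈ 0.0795.

0.0795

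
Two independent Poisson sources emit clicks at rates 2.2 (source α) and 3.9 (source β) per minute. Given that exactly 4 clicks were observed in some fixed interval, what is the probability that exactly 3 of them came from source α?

0.1200

Given the total, each event is independently from source α with probability p = λ_α/(λ_α+λ_β) = 2.2/6.1 ≈ 0.3607.
So K ~ Binomial(4, 2.2/6.1): P(K = 3) = C(4,3) · (2.2/6.1)^3 · (3.9/6.1)^1 ≈ 0.1200.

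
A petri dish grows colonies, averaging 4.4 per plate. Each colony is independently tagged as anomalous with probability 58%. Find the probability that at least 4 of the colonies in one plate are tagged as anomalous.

Thinning: the colonies that are tagged as anomalous themselves form a Poisson process with rate 0.58 × 4.4 = 2.552 per plate.
So μ = 2.552.
P(N ≥ 4) = 1 − P(N ≤ 3) ≈ 0.2536.

0.2536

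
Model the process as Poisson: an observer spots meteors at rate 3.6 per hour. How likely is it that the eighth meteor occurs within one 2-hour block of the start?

0.4311

Over the interval, μ = 3.6 × 2 = 7.2 (a 2-hour block = 2 hours).
The eighth arrival falls in the interval iff at least 8 events occur there: P(S_8 ≤ t) = P(N ≥ 8) = 1 − P(N ≤ 7) ≈ 0.4311.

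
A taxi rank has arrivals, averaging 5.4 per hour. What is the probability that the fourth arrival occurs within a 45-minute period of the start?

0.5762

Over the interval, μ = 5.4 × 0.75 = 4.05 (a 45-minute period = 0.75 hours).
The fourth arrival falls in the interval iff at least 4 events occur there: P(S_4 ≤ t) = P(N ≥ 4) = 1 − P(N ≤ 3) ≈ 0.5762.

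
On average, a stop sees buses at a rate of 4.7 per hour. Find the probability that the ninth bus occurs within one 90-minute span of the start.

0.2775

Over the interval, μ = 4.7 × 1.5 = 7.05 (a 90-minute span = 1.5 hours).
The ninth arrival falls in the interval iff at least 9 events occur there: P(S_9 ≤ t) = P(N ≥ 9) = 1 − P(N ≤ 8) ≈ 0.2775.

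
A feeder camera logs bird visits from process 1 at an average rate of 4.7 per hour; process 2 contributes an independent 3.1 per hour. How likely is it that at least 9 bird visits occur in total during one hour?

Independent Poisson processes superpose: combined rate λ = 4.7 + 3.1 = 7.8 per hour.
So μ = 7.8.
P(N ≥ 9) = 1 − P(N ≤ 8) ≈ 0.3796.

0.3796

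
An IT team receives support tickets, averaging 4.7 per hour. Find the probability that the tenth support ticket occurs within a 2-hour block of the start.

Over the interval, μ = 4.7 × 2 = 9.4 (a 2-hour block = 2 hours).
The tenth arrival falls in the interval iff at least 10 events occur there: P(S_10 ≤ t) = P(N ≥ 10) = 1 − P(N ≤ 9) ≈ 0.4651.

0.4651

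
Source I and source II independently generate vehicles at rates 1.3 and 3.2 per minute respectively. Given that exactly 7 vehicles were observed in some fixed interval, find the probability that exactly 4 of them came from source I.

Given the total, each event is independently from source I with probability p = λ_I/(λ_I+λ_II) = 1.3/4.5 ≈ 0.2889.
So K ~ Binomial(7, 1.3/4.5): P(K = 4) = C(7,4) · (1.3/4.5)^4 · (3.2/4.5)^3 ≈ 0.0877.

0.0877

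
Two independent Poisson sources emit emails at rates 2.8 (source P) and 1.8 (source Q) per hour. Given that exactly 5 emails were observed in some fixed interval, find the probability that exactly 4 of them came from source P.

0.2686

Given the total, each event is independently from source P with probability p = λ_P/(λ_P+λ_Q) = 2.8/4.6 ≈ 0.6087.
So K ~ Binomial(5, 2.8/4.6): P(K = 4) = C(5,4) · (2.8/4.6)^4 · (1.8/4.6)^1 ≈ 0.2686.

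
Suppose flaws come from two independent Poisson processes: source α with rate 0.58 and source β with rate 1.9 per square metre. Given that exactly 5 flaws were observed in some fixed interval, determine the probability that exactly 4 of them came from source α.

0.0115

Given the total, each event is independently from source α with probability p = λ_α/(λ_α+λ_β) = 0.58/2.48 ≈ 0.2339.
So K ~ Binomial(5, 0.58/2.48): P(K = 4) = C(5,4) · (0.58/2.48)^4 · (1.9/2.48)^1 ≈ 0.0115.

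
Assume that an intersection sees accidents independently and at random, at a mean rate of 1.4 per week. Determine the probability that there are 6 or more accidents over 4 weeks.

Over the interval, μ = 1.4 × 4 = 5.6 (4 weeks).
P(N ≥ 6) = 1 − P(N ≤ 5) = 1 − Σ_{j=0}^{5} e^(−μ) μ^j/j! ≈ 0.4881.

0.4881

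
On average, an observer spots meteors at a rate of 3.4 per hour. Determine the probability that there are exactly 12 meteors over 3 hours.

0.0984

Over the interval, μ = 3.4 × 3 = 10.2 (3 hours).
P(N = 12) = e^(−μ) μ^12/12! = e^(−10.2) · 10.2^12/479001600 ≈ 0.0984.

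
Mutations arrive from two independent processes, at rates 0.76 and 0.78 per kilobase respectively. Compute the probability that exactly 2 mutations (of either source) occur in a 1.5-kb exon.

0.2648

Independent Poisson processes superpose: combined rate λ = 0.76 + 0.78 = 1.54 per kilobase.
Over the interval, μ = 1.54 × 1.5 = 2.31 (a 1.5-kb exon = 1.5 kilobases).
P(N = 2) = e^(−2.31) · 2.31^2/2! ≈ 0.2648.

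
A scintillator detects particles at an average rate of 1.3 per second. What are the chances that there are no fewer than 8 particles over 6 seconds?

0.5188

Over the interval, μ = 1.3 × 6 = 7.8 (6 seconds).
P(N ≥ 8) = 1 − P(N ≤ 7) = 1 − Σ_{j=0}^{7} e^(−μ) μ^j/j! ≈ 0.5188.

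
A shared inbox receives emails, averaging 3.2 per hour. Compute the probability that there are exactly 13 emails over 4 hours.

0.1098

Over the interval, μ = 3.2 × 4 = 12.8 (4 hours).
P(N = 13) = e^(−μ) μ^13/13! = e^(−12.8) · 12.8^13/6227020800 ≈ 0.1098.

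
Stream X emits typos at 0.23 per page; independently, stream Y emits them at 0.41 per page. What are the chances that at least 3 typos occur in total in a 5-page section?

Independent Poisson processes superpose: combined rate λ = 0.23 + 0.41 = 0.64 per page.
Over the interval, μ = 0.64 × 5 = 3.2 (a 5-page section = 5 pages).
P(N ≥ 3) = 1 − P(N ≤ 2) ≈ 0.6201.

0.6201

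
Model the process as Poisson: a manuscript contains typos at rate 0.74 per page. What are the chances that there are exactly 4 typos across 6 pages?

Over the interval, μ = 0.74 × 6 = 4.44 (6 pages).
P(N = 4) = e^(−μ) μ^4/4! = e^(−4.44) · 4.44^4/24 ≈ 0.1910.

0.1910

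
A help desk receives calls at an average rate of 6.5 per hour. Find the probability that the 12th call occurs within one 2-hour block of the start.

Over the interval, μ = 6.5 × 2 = 13 (a 2-hour block = 2 hours).
The 12th arrival falls in the interval iff at least 12 events occur there: P(S_12 ≤ t) = P(N ≥ 12) = 1 − P(N ≤ 11) ≈ 0.6468.

0.6468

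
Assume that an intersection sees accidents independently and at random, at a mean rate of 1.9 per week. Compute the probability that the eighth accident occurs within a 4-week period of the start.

0.4900

Over the interval, μ = 1.9 × 4 = 7.6 (a 4-week period = 4 weeks).
The eighth arrival falls in the interval iff at least 8 events occur there: P(S_8 ≤ t) = P(N ≥ 8) = 1 − P(N ≤ 7) ≈ 0.4900.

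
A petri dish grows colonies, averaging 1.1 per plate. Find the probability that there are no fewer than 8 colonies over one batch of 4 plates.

Over the interval, μ = 1.1 × 4 = 4.4 (a batch of 4 plates = 4 plates).
P(N ≥ 8) = 1 − P(N ≤ 7) = 1 − Σ_{j=0}^{7} e^(−μ) μ^j/j! ≈ 0.0786.

0.0786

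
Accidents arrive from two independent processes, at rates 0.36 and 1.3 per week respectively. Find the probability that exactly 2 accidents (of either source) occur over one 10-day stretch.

0.2625

Independent Poisson processes superpose: combined rate λ = 0.36 + 1.3 = 1.66 per week.
Over the interval, μ = 1.66 × 10/7 ≈ 2.37143 (a 10-day stretch = 10/7 weeks).
P(N = 2) = e^(−2.37143) · 2.37143^2/2! ≈ 0.2625.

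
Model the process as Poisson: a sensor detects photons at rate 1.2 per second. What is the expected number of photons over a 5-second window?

6

E[N] = λt = 1.2 × 5 = 6 (a 5-second window = 5 seconds).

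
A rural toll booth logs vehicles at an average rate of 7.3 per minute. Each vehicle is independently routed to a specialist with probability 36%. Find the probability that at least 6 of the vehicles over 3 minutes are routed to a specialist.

Thinning: the vehicles that are routed to a specialist themselves form a Poisson process with rate 0.36 × 7.3 = 2.628 per minute.
Over the interval, μ = 2.628 × 3 = 7.884 (3 minutes).
P(N ≥ 6) = 1 − P(N ≤ 5) ≈ 0.7979.

0.7979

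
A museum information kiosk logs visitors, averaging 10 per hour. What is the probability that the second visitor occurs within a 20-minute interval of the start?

Over the interval, μ = 10 × 1/3 ≈ 3.33333 (a 20-minute interval = 1/3 hours).
The second arrival falls in the interval iff at least 2 events occur there: P(S_2 ≤ t) = P(N ≥ 2) = 1 − P(N ≤ 1) ≈ 0.8454.

0.8454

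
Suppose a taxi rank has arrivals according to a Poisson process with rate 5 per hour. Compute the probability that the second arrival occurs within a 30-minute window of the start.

0.7127

Over the interval, μ = 5 × 0.5 = 2.5 (a 30-minute window = 0.5 hours).
The second arrival falls in the interval iff at least 2 events occur there: P(S_2 ≤ t) = P(N ≥ 2) = 1 − P(N ≤ 1) ≈ 0.7127.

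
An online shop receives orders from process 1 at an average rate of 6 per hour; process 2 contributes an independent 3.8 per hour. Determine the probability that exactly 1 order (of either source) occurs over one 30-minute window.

Independent Poisson processes superpose: combined rate λ = 6 + 3.8 = 9.8 per hour.
Over the interval, μ = 9.8 × 0.5 = 4.9 (a 30-minute window = 0.5 hours).
P(N = 1) = e^(−4.9) · 4.9^1/1! ≈ 0.0365.

0.0365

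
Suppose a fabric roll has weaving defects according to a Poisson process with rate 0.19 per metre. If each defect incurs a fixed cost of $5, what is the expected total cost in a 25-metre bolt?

E[N] = 0.19 × 25 = 4.75 (a 25-metre bolt = 25 metres); E[cost] = 4.75 × $5 = $23.75.

$23.75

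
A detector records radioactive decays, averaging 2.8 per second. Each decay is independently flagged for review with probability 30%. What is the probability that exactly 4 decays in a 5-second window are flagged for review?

Thinning: the decays that are flagged for review themselves form a Poisson process with rate 0.3 × 2.8 = 0.84 per second.
Over the interval, μ = 0.84 × 5 = 4.2 (a 5-second window = 5 seconds).
P(N = 4) = e^(−4.2) · 4.2^4/4! ≈ 0.1944.

0.1944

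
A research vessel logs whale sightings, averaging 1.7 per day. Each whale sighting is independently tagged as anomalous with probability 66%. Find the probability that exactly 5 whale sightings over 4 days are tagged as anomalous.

Thinning: the whale sightings that are tagged as anomalous themselves form a Poisson process with rate 0.66 × 1.7 = 1.122 per day.
Over the interval, μ = 1.122 × 4 = 4.488 (4 days).
P(N = 5) = e^(−4.488) · 4.488^5/5! ≈ 0.1706.

0.1706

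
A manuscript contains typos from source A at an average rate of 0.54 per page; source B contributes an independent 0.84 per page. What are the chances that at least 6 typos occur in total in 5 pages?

Independent Poisson processes superpose: combined rate λ = 0.54 + 0.84 = 1.38 per page.
Over the interval, μ = 1.38 × 5 = 6.9 (5 pages).
P(N ≥ 6) = 1 − P(N ≤ 5) ≈ 0.6863.

0.6863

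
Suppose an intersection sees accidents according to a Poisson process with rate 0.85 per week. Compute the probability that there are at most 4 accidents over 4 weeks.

Over the interval, μ = 0.85 × 4 = 3.4 (4 weeks).
P(N ≤ 4) = Σ_{j=0}^{4} e^(−μ) μ^j/j! ≈ 0.7442.

0.7442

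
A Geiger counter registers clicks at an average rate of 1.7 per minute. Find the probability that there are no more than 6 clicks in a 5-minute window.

0.2562

Over the interval, μ = 1.7 × 5 = 8.5 (a 5-minute window = 5 minutes).
P(N ≤ 6) = Σ_{j=0}^{6} e^(−μ) μ^j/j! ≈ 0.2562.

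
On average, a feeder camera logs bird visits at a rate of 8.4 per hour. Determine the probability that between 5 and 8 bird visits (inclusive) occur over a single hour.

With mean μ = 8.4 per hour,
P(5 ≤ N ≤ 8) = Σ_{j=5}^{8} e^(−8.4) · 8.4^j/j! ≈ 0.4580.

0.4580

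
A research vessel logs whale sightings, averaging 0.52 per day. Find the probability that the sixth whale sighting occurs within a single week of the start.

0.1614

Over the interval, μ = 0.52 × 7 = 3.64 (a week = 7 days).
The sixth arrival falls in the interval iff at least 6 events occur there: P(S_6 ≤ t) = P(N ≥ 6) = 1 − P(N ≤ 5) ≈ 0.1614.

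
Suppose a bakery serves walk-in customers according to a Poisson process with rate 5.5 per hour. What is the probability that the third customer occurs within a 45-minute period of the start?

Over the interval, μ = 5.5 × 0.75 = 4.125 (a 45-minute period = 0.75 hours).
The third arrival falls in the interval iff at least 3 events occur there: P(S_3 ≤ t) = P(N ≥ 3) = 1 − P(N ≤ 2) ≈ 0.7796.

0.7796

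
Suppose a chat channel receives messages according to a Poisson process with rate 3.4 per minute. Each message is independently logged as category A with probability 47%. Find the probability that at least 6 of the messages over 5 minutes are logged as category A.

0.8078

Thinning: the messages that are logged as category A themselves form a Poisson process with rate 0.47 × 3.4 = 1.598 per minute.
Over the interval, μ = 1.598 × 5 = 7.99 (5 minutes).
P(N ≥ 6) = 1 − P(N ≤ 5) ≈ 0.8078.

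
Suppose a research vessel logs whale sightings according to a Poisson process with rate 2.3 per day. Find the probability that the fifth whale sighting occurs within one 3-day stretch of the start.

0.8177

Over the interval, μ = 2.3 × 3 = 6.9 (a 3-day stretch = 3 days).
The fifth arrival falls in the interval iff at least 5 events occur there: P(S_5 ≤ t) = P(N ≥ 5) = 1 − P(N ≤ 4) ≈ 0.8177.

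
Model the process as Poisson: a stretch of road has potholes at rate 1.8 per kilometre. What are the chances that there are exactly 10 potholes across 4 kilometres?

Over the interval, μ = 1.8 × 4 = 7.2 (4 kilometres).
P(N = 10) = e^(−μ) μ^10/10! = e^(−7.2) · 7.2^10/3628800 ≈ 0.0770.

0.0770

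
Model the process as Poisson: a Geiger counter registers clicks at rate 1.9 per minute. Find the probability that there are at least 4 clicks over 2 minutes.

Over the interval, μ = 1.9 × 2 = 3.8 (2 minutes).
P(N ≥ 4) = 1 − P(N ≤ 3) = 1 − Σ_{j=0}^{3} e^(−μ) μ^j/j! ≈ 0.5265.

0.5265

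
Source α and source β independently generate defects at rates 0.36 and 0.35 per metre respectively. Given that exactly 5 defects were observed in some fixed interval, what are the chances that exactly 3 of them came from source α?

0.3168

Given the total, each event is independently from source α with probability p = λ_α/(λ_α+λ_β) = 0.36/0.71 ≈ 0.5070.
So K ~ Binomial(5, 0.36/0.71): P(K = 3) = C(5,3) · (0.36/0.71)^3 · (0.35/0.71)^2 ≈ 0.3168.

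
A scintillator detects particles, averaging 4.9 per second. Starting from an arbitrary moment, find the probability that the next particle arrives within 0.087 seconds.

0.3471

Inter-arrival times are exponential with rate λ = 4.9 per second.
P(T ≤ 0.087) = 1 − e^(−λt) = 1 − e^(−4.9 × 0.087) = 1 − e^(−0.4263) ≈ 0.3471.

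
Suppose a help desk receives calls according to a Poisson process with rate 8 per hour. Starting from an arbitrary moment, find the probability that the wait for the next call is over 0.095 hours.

0.4677

The wait for the next event is exponential with rate λ = 8 per hour.
P(T > 0.095) = e^(−λt) = e^(−8 × 0.095) = e^(−0.76) ≈ 0.4677.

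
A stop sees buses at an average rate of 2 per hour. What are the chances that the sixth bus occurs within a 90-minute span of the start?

0.0839

Over the interval, μ = 2 × 1.5 = 3 (a 90-minute span = 1.5 hours).
The sixth arrival falls in the interval iff at least 6 events occur there: P(S_6 ≤ t) = P(N ≥ 6) = 1 − P(N ≤ 5) ≈ 0.0839.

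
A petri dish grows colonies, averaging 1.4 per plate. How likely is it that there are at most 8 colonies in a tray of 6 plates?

0.5369

Over the interval, μ = 1.4 × 6 = 8.4 (a tray of 6 plates = 6 plates).
P(N ≤ 8) = Σ_{j=0}^{8} e^(−μ) μ^j/j! ≈ 0.5369.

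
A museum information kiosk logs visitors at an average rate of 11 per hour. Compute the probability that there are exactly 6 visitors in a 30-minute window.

Over the interval, μ = 11 × 0.5 = 5.5 (a 30-minute window = 0.5 hours).
P(N = 6) = e^(−μ) μ^6/6! = e^(−5.5) · 5.5^6/720 ≈ 0.1571.

0.1571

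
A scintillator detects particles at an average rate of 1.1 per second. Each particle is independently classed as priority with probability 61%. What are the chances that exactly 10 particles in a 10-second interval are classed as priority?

Thinning: the particles that are classed as priority themselves form a Poisson process with rate 0.61 × 1.1 = 0.671 per second.
Over the interval, μ = 0.671 × 10 = 6.71 (a 10-second interval = 10 seconds).
P(N = 10) = e^(−6.71) · 6.71^10/10! ≈ 0.0621.

0.0621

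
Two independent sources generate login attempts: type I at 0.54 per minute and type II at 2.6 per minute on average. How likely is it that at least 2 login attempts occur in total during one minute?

Independent Poisson processes superpose: combined rate λ = 0.54 + 2.6 = 3.14 per minute.
So μ = 3.14.
P(N ≥ 2) = 1 − P(N ≤ 1) ≈ 0.8208.

0.8208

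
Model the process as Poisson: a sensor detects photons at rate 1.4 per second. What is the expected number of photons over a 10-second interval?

E[N] = λt = 1.4 × 10 = 14 (a 10-second interval = 10 seconds).

14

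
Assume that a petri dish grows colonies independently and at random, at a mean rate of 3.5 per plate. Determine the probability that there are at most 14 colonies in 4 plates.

0.5704

Over the interval, μ = 3.5 × 4 = 14 (4 plates).
P(N ≤ 14) = Σ_{j=0}^{14} e^(−μ) μ^j/j! ≈ 0.5704.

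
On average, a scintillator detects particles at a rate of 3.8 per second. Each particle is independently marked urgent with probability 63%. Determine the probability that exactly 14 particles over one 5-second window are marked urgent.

Thinning: the particles that are marked urgent themselves form a Poisson process with rate 0.63 × 3.8 = 2.394 per second.
Over the interval, μ = 2.394 × 5 = 11.97 (a 5-second window = 5 seconds).
P(N = 14) = e^(−11.97) · 11.97^14/14! ≈ 0.0900.

0.0900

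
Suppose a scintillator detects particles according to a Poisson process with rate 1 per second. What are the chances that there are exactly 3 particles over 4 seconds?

Over the interval, μ = 1 × 4 = 4 (4 seconds).
P(N = 3) = e^(−μ) μ^3/3! = e^(−4) · 4^3/6 ≈ 0.1954.

0.1954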